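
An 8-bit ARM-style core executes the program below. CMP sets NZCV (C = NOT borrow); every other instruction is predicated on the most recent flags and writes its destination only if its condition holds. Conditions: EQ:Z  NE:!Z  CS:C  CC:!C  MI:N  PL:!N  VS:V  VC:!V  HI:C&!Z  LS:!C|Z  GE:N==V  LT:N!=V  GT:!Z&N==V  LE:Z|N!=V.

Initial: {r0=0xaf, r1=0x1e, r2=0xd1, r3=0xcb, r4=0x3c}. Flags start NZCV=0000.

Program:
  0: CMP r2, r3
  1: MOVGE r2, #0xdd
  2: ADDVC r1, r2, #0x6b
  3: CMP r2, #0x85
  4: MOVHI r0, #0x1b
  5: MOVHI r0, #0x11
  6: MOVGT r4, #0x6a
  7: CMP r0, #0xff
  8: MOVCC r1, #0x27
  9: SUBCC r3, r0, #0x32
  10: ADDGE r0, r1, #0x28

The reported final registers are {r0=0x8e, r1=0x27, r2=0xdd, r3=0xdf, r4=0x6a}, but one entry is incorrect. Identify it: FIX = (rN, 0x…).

0: ✓ CMP  NZCV=0010
1: ✓ MOVGE  r2←0xdd
2: ✓ ADDVC  r1←0x48
3: ✓ CMP  NZCV=0010
4: ✓ MOVHI  r0←0x1b
5: ✓ MOVHI  r0←0x11
6: ✓ MOVGT  r4←0x6a
7: ✓ CMP  NZCV=0000
8: ✓ MOVCC  r1←0x27
9: ✓ SUBCC  r3←0xdf
10: ✓ ADDGE  r0←0x4f

FIX = (r0, 0x4f)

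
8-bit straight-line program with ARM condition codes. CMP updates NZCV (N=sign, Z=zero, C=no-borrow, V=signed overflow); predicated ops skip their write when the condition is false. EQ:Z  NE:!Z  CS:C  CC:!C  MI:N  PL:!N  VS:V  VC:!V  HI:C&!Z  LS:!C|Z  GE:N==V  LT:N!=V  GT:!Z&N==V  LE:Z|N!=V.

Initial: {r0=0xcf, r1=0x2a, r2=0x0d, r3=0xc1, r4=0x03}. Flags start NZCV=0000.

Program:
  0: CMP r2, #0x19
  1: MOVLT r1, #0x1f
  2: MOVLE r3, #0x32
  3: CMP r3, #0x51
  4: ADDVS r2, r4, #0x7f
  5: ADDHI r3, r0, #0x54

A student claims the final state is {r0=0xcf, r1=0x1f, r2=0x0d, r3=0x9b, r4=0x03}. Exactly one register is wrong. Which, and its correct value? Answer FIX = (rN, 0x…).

0: ✓ CMP  NZCV=1000
1: ✓ MOVLT  r1←0x1f
2: ✓ MOVLE  r3←0x32
3: ✓ CMP  NZCV=1000
4: · ADDVS
5: · ADDHI

FIX = (r3, 0x32)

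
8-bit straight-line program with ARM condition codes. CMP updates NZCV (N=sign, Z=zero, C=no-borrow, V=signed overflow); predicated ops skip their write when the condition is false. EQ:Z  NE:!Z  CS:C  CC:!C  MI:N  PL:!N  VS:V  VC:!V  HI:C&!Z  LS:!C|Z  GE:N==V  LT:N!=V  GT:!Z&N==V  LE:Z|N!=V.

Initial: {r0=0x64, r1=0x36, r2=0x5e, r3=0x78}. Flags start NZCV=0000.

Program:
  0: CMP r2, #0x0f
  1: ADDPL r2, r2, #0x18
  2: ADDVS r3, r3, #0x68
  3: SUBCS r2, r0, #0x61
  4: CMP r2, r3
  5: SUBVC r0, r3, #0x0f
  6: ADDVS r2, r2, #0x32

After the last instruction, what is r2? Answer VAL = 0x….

VAL = 0x03

0: ✓ CMP  NZCV=0010
1: ✓ ADDPL  r2←0x76
2: · ADDVS
3: ✓ SUBCS  r2←0x03
4: ✓ CMP  NZCV=1000
5: ✓ SUBVC  r0←0x69
6: · ADDVS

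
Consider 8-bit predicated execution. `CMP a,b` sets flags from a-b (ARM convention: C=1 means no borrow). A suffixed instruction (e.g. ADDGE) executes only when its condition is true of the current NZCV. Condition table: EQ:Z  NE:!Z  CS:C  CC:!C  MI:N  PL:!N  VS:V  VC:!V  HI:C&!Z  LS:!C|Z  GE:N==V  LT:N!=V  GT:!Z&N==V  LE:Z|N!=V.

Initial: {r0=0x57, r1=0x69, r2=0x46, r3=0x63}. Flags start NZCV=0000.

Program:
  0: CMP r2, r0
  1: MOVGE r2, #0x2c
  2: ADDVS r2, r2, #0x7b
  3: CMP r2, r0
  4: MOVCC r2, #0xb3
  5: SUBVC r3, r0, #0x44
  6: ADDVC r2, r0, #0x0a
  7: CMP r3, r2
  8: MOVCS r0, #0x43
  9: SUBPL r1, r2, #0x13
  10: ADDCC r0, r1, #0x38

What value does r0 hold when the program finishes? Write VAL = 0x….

VAL = 0xa1

[0] flags=1000 → (cmp)
[1] flags=1000 GE?F → skip
[2] flags=1000 VS?F → skip
[3] flags=1000 → (cmp)
[4] flags=1000 CC?T → r2=0xb3
[5] flags=1000 VC?T → r3=0x13
[6] flags=1000 VC?T → r2=0x61
[7] flags=1000 → (cmp)
[8] flags=1000 CS?F → skip
[9] flags=1000 PL?F → skip
[10] flags=1000 CC?T → r0=0xa1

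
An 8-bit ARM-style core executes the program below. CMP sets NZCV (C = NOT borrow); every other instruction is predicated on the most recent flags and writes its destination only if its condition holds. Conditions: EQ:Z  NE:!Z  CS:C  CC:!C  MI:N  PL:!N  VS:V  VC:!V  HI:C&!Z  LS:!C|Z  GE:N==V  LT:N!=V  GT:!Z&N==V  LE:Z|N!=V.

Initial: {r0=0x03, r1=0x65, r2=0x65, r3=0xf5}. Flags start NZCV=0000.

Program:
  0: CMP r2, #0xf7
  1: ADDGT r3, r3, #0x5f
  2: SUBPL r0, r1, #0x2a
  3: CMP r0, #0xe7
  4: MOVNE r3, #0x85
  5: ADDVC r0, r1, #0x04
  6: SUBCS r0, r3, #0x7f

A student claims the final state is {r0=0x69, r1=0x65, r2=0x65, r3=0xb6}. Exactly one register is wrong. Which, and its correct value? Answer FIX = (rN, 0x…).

[0] flags=0000 → (cmp)
[1] flags=0000 GT?T → r3=0x54
[2] flags=0000 PL?T → r0=0x3b
[3] flags=0000 → (cmp)
[4] flags=0000 NE?T → r3=0x85
[5] flags=0000 VC?T → r0=0x69
[6] flags=0000 CS?F → skip

FIX = (r3, 0x85)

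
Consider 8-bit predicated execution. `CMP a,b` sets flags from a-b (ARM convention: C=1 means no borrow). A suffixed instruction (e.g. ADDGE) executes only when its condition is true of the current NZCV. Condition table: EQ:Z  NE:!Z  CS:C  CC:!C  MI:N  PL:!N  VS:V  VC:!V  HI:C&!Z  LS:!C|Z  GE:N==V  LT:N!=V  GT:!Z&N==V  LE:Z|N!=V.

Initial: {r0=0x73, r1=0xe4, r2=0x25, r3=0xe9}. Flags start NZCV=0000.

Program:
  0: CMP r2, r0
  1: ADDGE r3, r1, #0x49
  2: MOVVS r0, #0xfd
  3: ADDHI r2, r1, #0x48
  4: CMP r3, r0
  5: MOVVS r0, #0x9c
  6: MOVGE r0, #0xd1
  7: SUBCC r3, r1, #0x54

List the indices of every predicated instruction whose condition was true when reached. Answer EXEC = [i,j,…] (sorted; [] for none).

EXEC = [5]

0: ✓ CMP  NZCV=1000
1: · ADDGE
2: · MOVVS
3: · ADDHI
4: ✓ CMP  NZCV=0011
5: ✓ MOVVS  r0←0x9c
6: · MOVGE
7: · SUBCC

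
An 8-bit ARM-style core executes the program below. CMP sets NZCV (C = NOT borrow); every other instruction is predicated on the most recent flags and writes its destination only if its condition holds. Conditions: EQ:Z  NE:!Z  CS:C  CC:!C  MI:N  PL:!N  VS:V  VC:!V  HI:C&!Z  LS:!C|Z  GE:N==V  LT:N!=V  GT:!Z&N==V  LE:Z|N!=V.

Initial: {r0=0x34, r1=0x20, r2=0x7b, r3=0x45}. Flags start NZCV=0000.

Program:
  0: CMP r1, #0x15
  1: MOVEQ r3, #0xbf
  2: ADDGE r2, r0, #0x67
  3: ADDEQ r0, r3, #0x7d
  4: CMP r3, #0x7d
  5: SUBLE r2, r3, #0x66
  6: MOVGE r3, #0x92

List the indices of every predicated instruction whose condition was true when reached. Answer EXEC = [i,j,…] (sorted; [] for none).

EXEC = [2,5]

[0] flags=0010 → (cmp)
[1] flags=0010 EQ?F → skip
[2] flags=0010 GE?T → r2=0x9b
[3] flags=0010 EQ?F → skip
[4] flags=1000 → (cmp)
[5] flags=1000 LE?T → r2=0xdf
[6] flags=1000 GE?F → skip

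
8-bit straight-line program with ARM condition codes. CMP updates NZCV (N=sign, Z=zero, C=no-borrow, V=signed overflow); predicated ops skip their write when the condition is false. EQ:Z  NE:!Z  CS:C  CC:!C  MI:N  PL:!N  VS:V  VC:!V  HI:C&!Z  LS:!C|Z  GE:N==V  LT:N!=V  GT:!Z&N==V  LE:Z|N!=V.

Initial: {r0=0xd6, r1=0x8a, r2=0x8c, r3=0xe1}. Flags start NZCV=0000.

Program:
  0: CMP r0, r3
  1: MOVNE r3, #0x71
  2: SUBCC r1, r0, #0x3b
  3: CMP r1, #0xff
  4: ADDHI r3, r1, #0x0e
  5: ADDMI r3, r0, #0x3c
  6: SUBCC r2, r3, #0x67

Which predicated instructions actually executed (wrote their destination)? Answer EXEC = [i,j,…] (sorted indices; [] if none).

EXEC = [1,2,5,6]

[0] flags=1000 → (cmp)
[1] flags=1000 NE?T → r3=0x71
[2] flags=1000 CC?T → r1=0x9b
[3] flags=1000 → (cmp)
[4] flags=1000 HI?F → skip
[5] flags=1000 MI?T → r3=0x12
[6] flags=1000 CC?T → r2=0xab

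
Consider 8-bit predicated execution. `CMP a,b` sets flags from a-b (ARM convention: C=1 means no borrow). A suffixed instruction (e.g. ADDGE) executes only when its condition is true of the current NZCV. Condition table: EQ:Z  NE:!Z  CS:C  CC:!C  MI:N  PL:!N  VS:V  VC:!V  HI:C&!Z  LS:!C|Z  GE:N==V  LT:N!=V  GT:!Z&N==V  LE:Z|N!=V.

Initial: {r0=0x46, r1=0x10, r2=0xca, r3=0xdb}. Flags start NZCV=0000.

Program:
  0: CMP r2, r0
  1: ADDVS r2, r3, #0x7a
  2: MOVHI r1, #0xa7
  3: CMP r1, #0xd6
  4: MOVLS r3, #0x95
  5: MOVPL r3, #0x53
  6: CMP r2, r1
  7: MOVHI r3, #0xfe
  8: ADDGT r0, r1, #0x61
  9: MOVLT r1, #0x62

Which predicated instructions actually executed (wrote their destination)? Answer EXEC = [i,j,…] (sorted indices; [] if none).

[0] flags=1010 → (cmp)
[1] flags=1010 VS?F → skip
[2] flags=1010 HI?T → r1=0xa7
[3] flags=1000 → (cmp)
[4] flags=1000 LS?T → r3=0x95
[5] flags=1000 PL?F → skip
[6] flags=0010 → (cmp)
[7] flags=0010 HI?T → r3=0xfe
[8] flags=0010 GT?T → r0=0x08
[9] flags=0010 LT?F → skip

EXEC = [2,4,7,8]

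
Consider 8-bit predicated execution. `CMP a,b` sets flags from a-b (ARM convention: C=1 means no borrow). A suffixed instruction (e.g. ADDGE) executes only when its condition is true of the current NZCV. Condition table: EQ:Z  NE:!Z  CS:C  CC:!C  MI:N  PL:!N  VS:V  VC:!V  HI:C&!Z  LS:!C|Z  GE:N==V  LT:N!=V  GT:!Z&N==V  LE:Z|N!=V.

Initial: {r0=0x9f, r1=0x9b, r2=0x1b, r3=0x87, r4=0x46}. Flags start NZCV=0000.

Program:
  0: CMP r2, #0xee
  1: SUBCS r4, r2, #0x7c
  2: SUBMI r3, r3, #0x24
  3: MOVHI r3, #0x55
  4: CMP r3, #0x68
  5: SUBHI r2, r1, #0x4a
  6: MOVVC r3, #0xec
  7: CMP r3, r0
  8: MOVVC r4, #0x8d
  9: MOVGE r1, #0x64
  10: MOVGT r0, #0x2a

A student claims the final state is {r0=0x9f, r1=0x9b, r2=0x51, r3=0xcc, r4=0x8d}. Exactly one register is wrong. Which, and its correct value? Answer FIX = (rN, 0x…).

0: ✓ CMP  NZCV=0000
1: · SUBCS
2: · SUBMI
3: · MOVHI
4: ✓ CMP  NZCV=0011
5: ✓ SUBHI  r2←0x51
6: · MOVVC
7: ✓ CMP  NZCV=1000
8: ✓ MOVVC  r4←0x8d
9: · MOVGE
10: · MOVGT

FIX = (r3, 0x87)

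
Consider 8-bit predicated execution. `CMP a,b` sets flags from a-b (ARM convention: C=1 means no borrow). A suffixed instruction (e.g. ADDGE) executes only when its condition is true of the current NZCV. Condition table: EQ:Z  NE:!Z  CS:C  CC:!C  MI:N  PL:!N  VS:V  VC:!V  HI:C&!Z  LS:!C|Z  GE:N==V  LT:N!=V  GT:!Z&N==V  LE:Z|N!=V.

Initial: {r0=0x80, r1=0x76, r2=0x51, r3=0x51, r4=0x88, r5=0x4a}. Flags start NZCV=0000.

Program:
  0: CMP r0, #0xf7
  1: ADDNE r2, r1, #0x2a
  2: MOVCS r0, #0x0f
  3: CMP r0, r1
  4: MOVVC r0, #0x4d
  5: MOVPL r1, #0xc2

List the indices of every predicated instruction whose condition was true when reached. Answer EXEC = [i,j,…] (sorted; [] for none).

EXEC = [1,5]

[0] flags=1000 → (cmp)
[1] flags=1000 NE?T → r2=0xa0
[2] flags=1000 CS?F → skip
[3] flags=0011 → (cmp)
[4] flags=0011 VC?F → skip
[5] flags=0011 PL?T → r1=0xc2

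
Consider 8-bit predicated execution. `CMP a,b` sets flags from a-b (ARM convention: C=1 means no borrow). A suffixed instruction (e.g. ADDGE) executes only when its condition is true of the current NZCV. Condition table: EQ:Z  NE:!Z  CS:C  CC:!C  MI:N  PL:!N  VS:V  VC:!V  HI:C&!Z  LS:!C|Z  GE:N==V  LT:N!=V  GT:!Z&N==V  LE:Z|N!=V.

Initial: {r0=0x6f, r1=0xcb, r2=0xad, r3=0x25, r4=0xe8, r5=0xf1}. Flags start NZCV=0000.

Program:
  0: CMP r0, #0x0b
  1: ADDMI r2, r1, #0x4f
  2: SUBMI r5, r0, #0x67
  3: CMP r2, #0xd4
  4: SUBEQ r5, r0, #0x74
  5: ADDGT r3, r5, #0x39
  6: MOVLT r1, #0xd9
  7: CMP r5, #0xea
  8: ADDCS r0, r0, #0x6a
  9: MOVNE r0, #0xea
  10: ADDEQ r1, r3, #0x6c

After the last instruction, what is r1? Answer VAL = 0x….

0: ✓ CMP  NZCV=0010
1: · ADDMI
2: · SUBMI
3: ✓ CMP  NZCV=1000
4: · SUBEQ
5: · ADDGT
6: ✓ MOVLT  r1←0xd9
7: ✓ CMP  NZCV=0010
8: ✓ ADDCS  r0←0xd9
9: ✓ MOVNE  r0←0xea
10: · ADDEQ

VAL = 0xd9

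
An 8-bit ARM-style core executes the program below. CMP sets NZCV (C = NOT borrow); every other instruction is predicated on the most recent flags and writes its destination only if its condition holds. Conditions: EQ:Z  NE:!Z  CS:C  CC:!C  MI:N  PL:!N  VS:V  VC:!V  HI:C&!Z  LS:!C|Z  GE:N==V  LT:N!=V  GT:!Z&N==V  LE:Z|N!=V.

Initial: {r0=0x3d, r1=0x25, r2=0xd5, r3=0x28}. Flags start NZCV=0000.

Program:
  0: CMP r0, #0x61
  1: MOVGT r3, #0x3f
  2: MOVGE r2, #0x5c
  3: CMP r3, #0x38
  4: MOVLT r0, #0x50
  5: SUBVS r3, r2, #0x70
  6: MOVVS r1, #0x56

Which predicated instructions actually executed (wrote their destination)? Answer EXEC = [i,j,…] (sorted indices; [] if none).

EXEC = [4]

0: ✓ CMP  NZCV=1000
1: · MOVGT
2: · MOVGE
3: ✓ CMP  NZCV=1000
4: ✓ MOVLT  r0←0x50
5: · SUBVS
6: · MOVVS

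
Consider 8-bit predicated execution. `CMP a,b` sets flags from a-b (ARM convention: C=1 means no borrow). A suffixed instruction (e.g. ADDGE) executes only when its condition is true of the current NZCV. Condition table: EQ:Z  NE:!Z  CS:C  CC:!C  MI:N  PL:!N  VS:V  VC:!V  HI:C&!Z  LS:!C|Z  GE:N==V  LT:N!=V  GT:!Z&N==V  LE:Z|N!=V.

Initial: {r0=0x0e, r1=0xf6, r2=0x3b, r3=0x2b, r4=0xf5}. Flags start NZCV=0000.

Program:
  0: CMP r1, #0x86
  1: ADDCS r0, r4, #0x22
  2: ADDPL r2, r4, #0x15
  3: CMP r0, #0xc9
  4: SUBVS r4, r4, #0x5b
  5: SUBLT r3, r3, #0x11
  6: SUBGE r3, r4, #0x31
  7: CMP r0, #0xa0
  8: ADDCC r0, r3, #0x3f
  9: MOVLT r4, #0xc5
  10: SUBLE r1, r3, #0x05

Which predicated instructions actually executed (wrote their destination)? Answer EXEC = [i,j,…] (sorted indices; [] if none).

0: ✓ CMP  NZCV=0010
1: ✓ ADDCS  r0←0x17
2: ✓ ADDPL  r2←0x0a
3: ✓ CMP  NZCV=0000
4: · SUBVS
5: · SUBLT
6: ✓ SUBGE  r3←0xc4
7: ✓ CMP  NZCV=0000
8: ✓ ADDCC  r0←0x03
9: · MOVLT
10: · SUBLE

EXEC = [1,2,6,8]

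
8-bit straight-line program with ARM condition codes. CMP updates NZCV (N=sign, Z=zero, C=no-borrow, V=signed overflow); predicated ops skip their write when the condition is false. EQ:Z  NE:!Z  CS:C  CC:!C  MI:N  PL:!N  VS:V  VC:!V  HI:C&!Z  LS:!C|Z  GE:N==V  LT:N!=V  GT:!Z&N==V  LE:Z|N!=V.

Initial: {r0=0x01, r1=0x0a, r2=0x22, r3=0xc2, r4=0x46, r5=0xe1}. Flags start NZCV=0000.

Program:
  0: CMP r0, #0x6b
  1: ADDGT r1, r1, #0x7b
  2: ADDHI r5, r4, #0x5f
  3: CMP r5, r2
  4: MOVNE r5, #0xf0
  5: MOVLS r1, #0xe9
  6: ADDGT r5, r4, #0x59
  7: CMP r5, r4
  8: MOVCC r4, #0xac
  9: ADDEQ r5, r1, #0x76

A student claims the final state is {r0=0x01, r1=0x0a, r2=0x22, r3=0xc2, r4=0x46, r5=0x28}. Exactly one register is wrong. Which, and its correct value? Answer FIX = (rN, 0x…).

0: ✓ CMP  NZCV=1000
1: · ADDGT
2: · ADDHI
3: ✓ CMP  NZCV=1010
4: ✓ MOVNE  r5←0xf0
5: · MOVLS
6: · ADDGT
7: ✓ CMP  NZCV=1010
8: · MOVCC
9: · ADDEQ

FIX = (r5, 0xf0)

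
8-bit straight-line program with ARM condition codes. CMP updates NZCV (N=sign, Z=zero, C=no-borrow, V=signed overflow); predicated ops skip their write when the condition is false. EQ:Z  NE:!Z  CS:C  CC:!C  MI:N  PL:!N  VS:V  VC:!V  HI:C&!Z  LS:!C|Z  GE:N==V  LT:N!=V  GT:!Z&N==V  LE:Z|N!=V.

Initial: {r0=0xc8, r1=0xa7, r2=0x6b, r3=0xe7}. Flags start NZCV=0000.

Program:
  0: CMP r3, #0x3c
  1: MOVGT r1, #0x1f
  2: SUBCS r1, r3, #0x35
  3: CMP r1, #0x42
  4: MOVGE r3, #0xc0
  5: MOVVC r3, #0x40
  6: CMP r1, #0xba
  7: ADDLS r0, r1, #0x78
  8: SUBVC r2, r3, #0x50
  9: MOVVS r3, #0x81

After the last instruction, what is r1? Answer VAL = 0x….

VAL = 0xb2

[0] flags=1010 → (cmp)
[1] flags=1010 GT?F → skip
[2] flags=1010 CS?T → r1=0xb2
[3] flags=0011 → (cmp)
[4] flags=0011 GE?F → skip
[5] flags=0011 VC?F → skip
[6] flags=1000 → (cmp)
[7] flags=1000 LS?T → r0=0x2a
[8] flags=1000 VC?T → r2=0x97
[9] flags=1000 VS?F → skip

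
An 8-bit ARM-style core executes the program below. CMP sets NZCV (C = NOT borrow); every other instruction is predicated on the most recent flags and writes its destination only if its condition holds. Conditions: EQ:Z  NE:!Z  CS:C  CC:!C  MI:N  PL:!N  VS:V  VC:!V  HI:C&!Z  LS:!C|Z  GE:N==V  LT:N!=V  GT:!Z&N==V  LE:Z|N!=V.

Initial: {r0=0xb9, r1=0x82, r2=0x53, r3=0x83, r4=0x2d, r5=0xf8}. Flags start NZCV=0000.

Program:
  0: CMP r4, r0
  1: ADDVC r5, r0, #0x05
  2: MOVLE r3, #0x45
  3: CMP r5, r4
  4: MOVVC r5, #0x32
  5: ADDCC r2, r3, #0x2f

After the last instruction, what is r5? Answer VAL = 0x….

VAL = 0x32

[0] flags=0000 → (cmp)
[1] flags=0000 VC?T → r5=0xbe
[2] flags=0000 LE?F → skip
[3] flags=1010 → (cmp)
[4] flags=1010 VC?T → r5=0x32
[5] flags=1010 CC?F → skip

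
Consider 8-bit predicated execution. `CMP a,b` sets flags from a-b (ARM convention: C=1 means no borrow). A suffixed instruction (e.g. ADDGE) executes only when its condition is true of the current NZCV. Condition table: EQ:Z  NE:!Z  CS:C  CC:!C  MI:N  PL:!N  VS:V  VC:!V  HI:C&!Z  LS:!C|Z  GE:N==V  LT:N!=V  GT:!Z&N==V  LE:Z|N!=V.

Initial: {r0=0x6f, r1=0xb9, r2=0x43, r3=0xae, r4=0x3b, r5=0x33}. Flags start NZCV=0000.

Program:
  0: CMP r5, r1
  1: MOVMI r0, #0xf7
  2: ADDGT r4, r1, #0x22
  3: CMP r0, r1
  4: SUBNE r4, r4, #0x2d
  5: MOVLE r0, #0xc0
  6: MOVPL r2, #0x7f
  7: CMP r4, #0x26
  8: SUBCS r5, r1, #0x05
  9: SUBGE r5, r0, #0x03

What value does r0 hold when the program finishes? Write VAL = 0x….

0: ✓ CMP  NZCV=0000
1: · MOVMI
2: ✓ ADDGT  r4←0xdb
3: ✓ CMP  NZCV=1001
4: ✓ SUBNE  r4←0xae
5: · MOVLE
6: · MOVPL
7: ✓ CMP  NZCV=1010
8: ✓ SUBCS  r5←0xb4
9: · SUBGE

VAL = 0x6f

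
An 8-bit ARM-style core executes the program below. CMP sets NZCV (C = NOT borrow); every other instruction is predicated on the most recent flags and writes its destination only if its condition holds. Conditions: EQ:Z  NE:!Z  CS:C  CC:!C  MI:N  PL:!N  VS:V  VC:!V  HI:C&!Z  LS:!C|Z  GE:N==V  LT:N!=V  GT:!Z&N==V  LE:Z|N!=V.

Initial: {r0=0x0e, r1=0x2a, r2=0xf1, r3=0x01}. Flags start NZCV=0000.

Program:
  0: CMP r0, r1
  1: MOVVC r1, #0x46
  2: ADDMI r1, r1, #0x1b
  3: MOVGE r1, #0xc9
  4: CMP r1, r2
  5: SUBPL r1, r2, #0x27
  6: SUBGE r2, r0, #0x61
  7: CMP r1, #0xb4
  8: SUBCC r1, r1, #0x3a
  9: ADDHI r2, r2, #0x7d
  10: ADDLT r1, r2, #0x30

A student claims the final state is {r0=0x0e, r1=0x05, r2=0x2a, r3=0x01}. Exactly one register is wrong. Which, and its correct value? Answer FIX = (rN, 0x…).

FIX = (r1, 0xca)

[0] flags=1000 → (cmp)
[1] flags=1000 VC?T → r1=0x46
[2] flags=1000 MI?T → r1=0x61
[3] flags=1000 GE?F → skip
[4] flags=0000 → (cmp)
[5] flags=0000 PL?T → r1=0xca
[6] flags=0000 GE?T → r2=0xad
[7] flags=0010 → (cmp)
[8] flags=0010 CC?F → skip
[9] flags=0010 HI?T → r2=0x2a
[10] flags=0010 LT?F → skip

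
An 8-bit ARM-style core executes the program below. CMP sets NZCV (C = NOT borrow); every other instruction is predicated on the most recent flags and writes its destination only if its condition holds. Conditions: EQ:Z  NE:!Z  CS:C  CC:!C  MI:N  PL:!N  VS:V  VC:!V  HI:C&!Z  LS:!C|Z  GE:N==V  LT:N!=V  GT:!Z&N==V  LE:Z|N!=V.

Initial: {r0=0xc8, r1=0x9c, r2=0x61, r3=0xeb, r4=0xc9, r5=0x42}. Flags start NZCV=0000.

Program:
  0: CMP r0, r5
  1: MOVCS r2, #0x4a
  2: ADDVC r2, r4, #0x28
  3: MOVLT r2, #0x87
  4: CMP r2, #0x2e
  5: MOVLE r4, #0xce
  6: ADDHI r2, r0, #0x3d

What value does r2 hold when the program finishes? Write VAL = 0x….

[0] flags=1010 → (cmp)
[1] flags=1010 CS?T → r2=0x4a
[2] flags=1010 VC?T → r2=0xf1
[3] flags=1010 LT?T → r2=0x87
[4] flags=0011 → (cmp)
[5] flags=0011 LE?T → r4=0xce
[6] flags=0011 HI?T → r2=0x05

VAL = 0x05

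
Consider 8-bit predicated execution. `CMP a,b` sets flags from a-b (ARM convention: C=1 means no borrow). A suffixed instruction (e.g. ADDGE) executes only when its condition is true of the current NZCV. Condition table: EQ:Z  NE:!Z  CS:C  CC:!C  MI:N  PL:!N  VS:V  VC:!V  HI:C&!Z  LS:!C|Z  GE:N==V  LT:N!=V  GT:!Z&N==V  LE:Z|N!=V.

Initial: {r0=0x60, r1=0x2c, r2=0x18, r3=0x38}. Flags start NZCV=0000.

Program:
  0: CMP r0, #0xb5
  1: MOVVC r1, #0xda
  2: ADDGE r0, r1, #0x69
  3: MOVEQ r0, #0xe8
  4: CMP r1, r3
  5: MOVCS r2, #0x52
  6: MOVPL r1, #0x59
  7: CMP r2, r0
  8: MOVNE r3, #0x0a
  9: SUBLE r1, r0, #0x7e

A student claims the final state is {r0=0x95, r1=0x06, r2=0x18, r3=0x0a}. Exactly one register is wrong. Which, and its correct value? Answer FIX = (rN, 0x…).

0: ✓ CMP  NZCV=1001
1: · MOVVC
2: ✓ ADDGE  r0←0x95
3: · MOVEQ
4: ✓ CMP  NZCV=1000
5: · MOVCS
6: · MOVPL
7: ✓ CMP  NZCV=1001
8: ✓ MOVNE  r3←0x0a
9: · SUBLE

FIX = (r1, 0x2c)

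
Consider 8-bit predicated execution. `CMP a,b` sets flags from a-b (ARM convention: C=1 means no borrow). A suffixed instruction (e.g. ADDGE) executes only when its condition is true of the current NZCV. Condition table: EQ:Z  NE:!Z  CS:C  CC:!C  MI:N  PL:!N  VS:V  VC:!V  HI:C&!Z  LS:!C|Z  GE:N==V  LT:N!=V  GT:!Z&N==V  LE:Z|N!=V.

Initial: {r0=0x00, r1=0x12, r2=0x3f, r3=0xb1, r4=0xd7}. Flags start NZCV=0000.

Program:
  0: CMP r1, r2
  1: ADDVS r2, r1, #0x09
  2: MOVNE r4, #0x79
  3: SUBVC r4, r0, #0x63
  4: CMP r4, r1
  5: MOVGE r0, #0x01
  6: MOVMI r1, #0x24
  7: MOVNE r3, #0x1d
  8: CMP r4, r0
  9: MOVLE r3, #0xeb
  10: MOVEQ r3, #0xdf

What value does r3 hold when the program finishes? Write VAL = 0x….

[0] flags=1000 → (cmp)
[1] flags=1000 VS?F → skip
[2] flags=1000 NE?T → r4=0x79
[3] flags=1000 VC?T → r4=0x9d
[4] flags=1010 → (cmp)
[5] flags=1010 GE?F → skip
[6] flags=1010 MI?T → r1=0x24
[7] flags=1010 NE?T → r3=0x1d
[8] flags=1010 → (cmp)
[9] flags=1010 LE?T → r3=0xeb
[10] flags=1010 EQ?F → skip

VAL = 0xeb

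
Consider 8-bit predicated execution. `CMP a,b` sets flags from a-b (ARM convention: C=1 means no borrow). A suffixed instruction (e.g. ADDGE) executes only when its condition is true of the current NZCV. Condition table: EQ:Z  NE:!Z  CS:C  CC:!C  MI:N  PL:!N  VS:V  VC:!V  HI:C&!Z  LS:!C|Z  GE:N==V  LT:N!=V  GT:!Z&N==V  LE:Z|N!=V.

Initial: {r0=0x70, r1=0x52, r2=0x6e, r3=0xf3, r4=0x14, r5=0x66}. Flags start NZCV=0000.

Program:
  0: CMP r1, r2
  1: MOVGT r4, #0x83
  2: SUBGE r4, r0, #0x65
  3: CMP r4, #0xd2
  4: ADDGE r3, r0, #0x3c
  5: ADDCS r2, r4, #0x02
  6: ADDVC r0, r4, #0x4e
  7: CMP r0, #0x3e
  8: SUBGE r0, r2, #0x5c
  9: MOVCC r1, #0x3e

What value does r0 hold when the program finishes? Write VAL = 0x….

[0] flags=1000 → (cmp)
[1] flags=1000 GT?F → skip
[2] flags=1000 GE?F → skip
[3] flags=0000 → (cmp)
[4] flags=0000 GE?T → r3=0xac
[5] flags=0000 CS?F → skip
[6] flags=0000 VC?T → r0=0x62
[7] flags=0010 → (cmp)
[8] flags=0010 GE?T → r0=0x12
[9] flags=0010 CC?F → skip

VAL = 0x12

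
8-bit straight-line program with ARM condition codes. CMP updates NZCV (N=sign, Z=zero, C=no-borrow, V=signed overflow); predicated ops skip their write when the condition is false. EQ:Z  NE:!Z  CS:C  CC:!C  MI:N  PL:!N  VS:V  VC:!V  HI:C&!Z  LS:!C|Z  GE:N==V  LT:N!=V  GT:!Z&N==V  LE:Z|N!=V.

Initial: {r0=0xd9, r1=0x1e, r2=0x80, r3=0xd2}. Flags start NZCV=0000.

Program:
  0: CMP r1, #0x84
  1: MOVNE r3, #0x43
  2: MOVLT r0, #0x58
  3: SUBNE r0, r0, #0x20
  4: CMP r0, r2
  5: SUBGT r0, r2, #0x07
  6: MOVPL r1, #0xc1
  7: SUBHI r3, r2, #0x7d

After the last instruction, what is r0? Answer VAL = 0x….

VAL = 0x79

0: ✓ CMP  NZCV=1001
1: ✓ MOVNE  r3←0x43
2: · MOVLT
3: ✓ SUBNE  r0←0xb9
4: ✓ CMP  NZCV=0010
5: ✓ SUBGT  r0←0x79
6: ✓ MOVPL  r1←0xc1
7: ✓ SUBHI  r3←0x03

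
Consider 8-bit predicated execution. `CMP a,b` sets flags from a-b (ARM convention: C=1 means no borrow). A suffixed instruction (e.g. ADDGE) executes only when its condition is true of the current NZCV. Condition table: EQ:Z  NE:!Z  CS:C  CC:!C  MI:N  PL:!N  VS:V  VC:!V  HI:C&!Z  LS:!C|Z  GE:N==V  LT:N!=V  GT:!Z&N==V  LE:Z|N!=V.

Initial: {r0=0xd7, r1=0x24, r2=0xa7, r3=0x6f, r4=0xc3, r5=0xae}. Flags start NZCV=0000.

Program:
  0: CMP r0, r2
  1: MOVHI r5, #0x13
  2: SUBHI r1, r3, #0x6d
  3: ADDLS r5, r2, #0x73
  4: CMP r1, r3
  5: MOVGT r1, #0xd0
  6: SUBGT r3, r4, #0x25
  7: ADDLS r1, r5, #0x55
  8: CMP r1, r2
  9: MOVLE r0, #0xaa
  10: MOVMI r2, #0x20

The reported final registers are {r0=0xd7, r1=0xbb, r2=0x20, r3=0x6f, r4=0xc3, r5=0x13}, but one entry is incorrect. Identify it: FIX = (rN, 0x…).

FIX = (r1, 0x68)

[0] flags=0010 → (cmp)
[1] flags=0010 HI?T → r5=0x13
[2] flags=0010 HI?T → r1=0x02
[3] flags=0010 LS?F → skip
[4] flags=1000 → (cmp)
[5] flags=1000 GT?F → skip
[6] flags=1000 GT?F → skip
[7] flags=1000 LS?T → r1=0x68
[8] flags=1001 → (cmp)
[9] flags=1001 LE?F → skip
[10] flags=1001 MI?T → r2=0x20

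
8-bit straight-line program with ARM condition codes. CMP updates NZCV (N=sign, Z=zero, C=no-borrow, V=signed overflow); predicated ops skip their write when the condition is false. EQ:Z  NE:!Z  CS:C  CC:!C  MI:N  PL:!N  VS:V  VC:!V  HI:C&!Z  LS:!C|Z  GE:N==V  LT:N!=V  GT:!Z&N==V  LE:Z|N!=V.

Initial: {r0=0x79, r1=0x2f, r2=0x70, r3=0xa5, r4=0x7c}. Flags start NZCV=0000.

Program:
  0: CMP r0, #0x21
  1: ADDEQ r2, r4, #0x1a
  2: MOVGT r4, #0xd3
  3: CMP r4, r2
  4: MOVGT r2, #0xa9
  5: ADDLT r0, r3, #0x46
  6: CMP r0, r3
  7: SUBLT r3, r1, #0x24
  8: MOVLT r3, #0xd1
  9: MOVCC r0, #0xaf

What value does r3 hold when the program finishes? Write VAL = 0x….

VAL = 0xa5

[0] flags=0010 → (cmp)
[1] flags=0010 EQ?F → skip
[2] flags=0010 GT?T → r4=0xd3
[3] flags=0011 → (cmp)
[4] flags=0011 GT?F → skip
[5] flags=0011 LT?T → r0=0xeb
[6] flags=0010 → (cmp)
[7] flags=0010 LT?F → skip
[8] flags=0010 LT?F → skip
[9] flags=0010 CC?F → skip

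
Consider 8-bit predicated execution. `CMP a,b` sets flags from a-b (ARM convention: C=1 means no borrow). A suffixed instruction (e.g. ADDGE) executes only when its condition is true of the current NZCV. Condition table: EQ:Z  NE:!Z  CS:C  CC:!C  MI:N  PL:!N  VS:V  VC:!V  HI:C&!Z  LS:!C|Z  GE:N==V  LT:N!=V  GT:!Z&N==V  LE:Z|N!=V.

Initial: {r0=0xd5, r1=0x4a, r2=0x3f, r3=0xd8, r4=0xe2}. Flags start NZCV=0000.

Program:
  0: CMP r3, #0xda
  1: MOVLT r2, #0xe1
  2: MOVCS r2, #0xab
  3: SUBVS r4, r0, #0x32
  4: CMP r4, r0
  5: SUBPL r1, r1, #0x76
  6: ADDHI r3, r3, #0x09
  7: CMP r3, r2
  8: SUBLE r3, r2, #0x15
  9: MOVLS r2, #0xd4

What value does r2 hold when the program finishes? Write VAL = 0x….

VAL = 0xd4

0: ✓ CMP  NZCV=1000
1: ✓ MOVLT  r2←0xe1
2: · MOVCS
3: · SUBVS
4: ✓ CMP  NZCV=0010
5: ✓ SUBPL  r1←0xd4
6: ✓ ADDHI  r3←0xe1
7: ✓ CMP  NZCV=0110
8: ✓ SUBLE  r3←0xcc
9: ✓ MOVLS  r2←0xd4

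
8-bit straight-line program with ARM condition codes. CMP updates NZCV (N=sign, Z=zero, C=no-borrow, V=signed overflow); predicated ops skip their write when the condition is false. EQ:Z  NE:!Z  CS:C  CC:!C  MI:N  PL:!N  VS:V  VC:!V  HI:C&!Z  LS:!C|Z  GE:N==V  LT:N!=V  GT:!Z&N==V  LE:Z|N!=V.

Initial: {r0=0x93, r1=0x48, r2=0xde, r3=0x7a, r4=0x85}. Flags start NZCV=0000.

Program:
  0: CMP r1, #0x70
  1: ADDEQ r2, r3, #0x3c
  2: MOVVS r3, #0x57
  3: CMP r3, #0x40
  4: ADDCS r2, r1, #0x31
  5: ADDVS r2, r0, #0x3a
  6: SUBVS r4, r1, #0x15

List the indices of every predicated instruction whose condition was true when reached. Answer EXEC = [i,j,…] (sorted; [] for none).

EXEC = [4]

[0] flags=1000 → (cmp)
[1] flags=1000 EQ?F → skip
[2] flags=1000 VS?F → skip
[3] flags=0010 → (cmp)
[4] flags=0010 CS?T → r2=0x79
[5] flags=0010 VS?F → skip
[6] flags=0010 VS?F → skip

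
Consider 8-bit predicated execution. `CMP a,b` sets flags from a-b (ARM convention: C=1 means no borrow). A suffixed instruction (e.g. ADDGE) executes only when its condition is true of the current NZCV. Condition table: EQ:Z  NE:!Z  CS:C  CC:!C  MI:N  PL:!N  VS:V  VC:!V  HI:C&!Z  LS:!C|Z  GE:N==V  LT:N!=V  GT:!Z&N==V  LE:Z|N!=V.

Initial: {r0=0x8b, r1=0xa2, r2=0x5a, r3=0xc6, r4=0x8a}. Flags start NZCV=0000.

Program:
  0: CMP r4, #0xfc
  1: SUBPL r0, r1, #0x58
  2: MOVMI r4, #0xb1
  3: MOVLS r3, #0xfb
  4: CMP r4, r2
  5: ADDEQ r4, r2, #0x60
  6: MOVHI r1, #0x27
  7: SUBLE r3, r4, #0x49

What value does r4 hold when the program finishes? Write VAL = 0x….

VAL = 0xb1

0: ✓ CMP  NZCV=1000
1: · SUBPL
2: ✓ MOVMI  r4←0xb1
3: ✓ MOVLS  r3←0xfb
4: ✓ CMP  NZCV=0011
5: · ADDEQ
6: ✓ MOVHI  r1←0x27
7: ✓ SUBLE  r3←0x68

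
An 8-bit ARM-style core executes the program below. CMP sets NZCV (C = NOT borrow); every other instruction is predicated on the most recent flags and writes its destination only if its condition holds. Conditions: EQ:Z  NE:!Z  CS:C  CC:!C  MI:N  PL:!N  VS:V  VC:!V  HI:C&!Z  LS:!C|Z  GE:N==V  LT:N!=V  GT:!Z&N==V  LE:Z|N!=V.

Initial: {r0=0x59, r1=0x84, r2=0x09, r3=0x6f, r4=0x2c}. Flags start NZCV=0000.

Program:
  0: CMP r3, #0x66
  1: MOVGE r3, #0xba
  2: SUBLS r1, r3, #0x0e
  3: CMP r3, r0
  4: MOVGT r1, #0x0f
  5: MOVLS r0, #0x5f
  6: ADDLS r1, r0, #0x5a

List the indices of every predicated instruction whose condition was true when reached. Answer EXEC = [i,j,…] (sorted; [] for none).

[0] flags=0010 → (cmp)
[1] flags=0010 GE?T → r3=0xba
[2] flags=0010 LS?F → skip
[3] flags=0011 → (cmp)
[4] flags=0011 GT?F → skip
[5] flags=0011 LS?F → skip
[6] flags=0011 LS?F → skip

EXEC = [1]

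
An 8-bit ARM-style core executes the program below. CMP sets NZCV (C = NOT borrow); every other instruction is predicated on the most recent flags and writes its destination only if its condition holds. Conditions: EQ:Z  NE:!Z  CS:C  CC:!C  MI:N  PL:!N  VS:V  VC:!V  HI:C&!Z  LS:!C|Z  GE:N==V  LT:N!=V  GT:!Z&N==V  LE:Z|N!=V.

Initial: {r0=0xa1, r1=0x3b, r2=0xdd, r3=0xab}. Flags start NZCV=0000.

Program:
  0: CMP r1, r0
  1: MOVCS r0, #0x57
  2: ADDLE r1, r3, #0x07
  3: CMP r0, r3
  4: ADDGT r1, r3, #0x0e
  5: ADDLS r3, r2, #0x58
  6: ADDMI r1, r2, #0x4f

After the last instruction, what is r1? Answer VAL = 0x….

VAL = 0x2c

[0] flags=1001 → (cmp)
[1] flags=1001 CS?F → skip
[2] flags=1001 LE?F → skip
[3] flags=1000 → (cmp)
[4] flags=1000 GT?F → skip
[5] flags=1000 LS?T → r3=0x35
[6] flags=1000 MI?T → r1=0x2c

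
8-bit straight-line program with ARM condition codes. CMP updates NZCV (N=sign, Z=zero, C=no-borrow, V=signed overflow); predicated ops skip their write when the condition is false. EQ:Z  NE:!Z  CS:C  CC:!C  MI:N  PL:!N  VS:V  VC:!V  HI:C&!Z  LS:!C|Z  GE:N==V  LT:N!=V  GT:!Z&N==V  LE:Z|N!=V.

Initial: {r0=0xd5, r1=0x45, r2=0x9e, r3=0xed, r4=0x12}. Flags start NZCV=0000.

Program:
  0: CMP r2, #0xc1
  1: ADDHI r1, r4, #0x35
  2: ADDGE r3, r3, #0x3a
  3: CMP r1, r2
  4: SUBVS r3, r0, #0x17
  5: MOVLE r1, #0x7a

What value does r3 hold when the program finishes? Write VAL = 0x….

VAL = 0xbe

0: ✓ CMP  NZCV=1000
1: · ADDHI
2: · ADDGE
3: ✓ CMP  NZCV=1001
4: ✓ SUBVS  r3←0xbe
5: · MOVLE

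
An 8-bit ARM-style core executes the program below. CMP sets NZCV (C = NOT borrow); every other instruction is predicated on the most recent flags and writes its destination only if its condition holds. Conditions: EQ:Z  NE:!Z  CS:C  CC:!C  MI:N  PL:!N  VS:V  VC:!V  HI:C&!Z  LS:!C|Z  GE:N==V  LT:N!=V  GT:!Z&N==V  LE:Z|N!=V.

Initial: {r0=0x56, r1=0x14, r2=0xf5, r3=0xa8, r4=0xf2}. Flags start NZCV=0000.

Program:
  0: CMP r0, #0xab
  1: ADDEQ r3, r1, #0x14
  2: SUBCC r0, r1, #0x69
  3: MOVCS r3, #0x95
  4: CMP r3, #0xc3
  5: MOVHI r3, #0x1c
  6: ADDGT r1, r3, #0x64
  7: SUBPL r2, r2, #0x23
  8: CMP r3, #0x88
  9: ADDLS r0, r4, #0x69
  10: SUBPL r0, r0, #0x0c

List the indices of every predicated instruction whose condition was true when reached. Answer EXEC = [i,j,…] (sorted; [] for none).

0: ✓ CMP  NZCV=1001
1: · ADDEQ
2: ✓ SUBCC  r0←0xab
3: · MOVCS
4: ✓ CMP  NZCV=1000
5: · MOVHI
6: · ADDGT
7: · SUBPL
8: ✓ CMP  NZCV=0010
9: · ADDLS
10: ✓ SUBPL  r0←0x9f

EXEC = [2,10]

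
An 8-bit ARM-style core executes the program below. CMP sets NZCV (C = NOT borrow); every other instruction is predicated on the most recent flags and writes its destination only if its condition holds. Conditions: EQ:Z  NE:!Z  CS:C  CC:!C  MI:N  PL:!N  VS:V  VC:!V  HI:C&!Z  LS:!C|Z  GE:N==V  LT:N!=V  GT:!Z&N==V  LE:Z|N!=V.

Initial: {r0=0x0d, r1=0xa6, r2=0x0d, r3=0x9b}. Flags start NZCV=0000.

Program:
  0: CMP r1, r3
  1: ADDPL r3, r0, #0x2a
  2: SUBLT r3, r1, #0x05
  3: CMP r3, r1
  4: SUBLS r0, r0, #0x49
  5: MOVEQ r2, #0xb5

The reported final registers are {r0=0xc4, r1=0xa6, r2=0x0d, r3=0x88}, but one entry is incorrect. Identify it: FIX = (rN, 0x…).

FIX = (r3, 0x37)

0: ✓ CMP  NZCV=0010
1: ✓ ADDPL  r3←0x37
2: · SUBLT
3: ✓ CMP  NZCV=1001
4: ✓ SUBLS  r0←0xc4
5: · MOVEQ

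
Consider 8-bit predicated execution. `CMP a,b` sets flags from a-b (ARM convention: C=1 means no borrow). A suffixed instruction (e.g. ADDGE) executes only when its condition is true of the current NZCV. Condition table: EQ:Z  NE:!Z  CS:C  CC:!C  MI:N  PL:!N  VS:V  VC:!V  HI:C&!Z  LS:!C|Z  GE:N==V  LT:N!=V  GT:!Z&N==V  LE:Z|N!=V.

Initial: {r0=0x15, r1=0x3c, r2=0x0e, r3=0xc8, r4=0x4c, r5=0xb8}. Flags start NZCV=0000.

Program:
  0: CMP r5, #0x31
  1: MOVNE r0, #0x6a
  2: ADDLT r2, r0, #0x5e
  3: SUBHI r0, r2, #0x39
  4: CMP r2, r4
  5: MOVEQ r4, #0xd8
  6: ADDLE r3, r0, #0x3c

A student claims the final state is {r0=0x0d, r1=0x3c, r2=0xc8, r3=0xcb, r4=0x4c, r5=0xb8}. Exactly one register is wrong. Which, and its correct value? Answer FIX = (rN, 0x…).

FIX = (r0, 0x8f)

0: ✓ CMP  NZCV=1010
1: ✓ MOVNE  r0←0x6a
2: ✓ ADDLT  r2←0xc8
3: ✓ SUBHI  r0←0x8f
4: ✓ CMP  NZCV=0011
5: · MOVEQ
6: ✓ ADDLE  r3←0xcb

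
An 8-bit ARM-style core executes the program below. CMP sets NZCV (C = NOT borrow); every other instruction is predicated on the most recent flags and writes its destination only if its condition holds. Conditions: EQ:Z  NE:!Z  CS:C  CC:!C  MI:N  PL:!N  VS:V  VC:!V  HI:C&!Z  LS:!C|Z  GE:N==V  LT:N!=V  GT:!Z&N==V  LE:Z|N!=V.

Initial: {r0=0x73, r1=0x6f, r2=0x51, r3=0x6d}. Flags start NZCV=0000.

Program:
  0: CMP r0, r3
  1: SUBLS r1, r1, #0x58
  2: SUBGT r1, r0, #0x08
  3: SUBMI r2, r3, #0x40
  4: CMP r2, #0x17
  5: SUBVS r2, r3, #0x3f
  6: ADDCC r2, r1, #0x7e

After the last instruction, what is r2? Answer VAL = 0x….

VAL = 0x51

[0] flags=0010 → (cmp)
[1] flags=0010 LS?F → skip
[2] flags=0010 GT?T → r1=0x6b
[3] flags=0010 MI?F → skip
[4] flags=0010 → (cmp)
[5] flags=0010 VS?F → skip
[6] flags=0010 CC?F → skip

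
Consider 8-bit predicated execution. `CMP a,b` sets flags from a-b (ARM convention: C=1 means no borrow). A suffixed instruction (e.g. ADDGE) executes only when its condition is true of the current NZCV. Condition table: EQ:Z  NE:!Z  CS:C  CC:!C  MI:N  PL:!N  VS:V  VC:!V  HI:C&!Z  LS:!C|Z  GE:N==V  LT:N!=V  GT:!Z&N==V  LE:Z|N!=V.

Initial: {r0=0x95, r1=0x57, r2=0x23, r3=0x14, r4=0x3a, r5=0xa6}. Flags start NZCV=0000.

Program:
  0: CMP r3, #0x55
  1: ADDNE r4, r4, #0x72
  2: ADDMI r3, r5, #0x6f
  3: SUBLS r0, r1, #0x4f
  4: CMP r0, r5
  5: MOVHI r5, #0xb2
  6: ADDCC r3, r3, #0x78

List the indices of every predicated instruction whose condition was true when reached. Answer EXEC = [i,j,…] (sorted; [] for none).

0: ✓ CMP  NZCV=1000
1: ✓ ADDNE  r4←0xac
2: ✓ ADDMI  r3←0x15
3: ✓ SUBLS  r0←0x08
4: ✓ CMP  NZCV=0000
5: · MOVHI
6: ✓ ADDCC  r3←0x8d

EXEC = [1,2,3,6]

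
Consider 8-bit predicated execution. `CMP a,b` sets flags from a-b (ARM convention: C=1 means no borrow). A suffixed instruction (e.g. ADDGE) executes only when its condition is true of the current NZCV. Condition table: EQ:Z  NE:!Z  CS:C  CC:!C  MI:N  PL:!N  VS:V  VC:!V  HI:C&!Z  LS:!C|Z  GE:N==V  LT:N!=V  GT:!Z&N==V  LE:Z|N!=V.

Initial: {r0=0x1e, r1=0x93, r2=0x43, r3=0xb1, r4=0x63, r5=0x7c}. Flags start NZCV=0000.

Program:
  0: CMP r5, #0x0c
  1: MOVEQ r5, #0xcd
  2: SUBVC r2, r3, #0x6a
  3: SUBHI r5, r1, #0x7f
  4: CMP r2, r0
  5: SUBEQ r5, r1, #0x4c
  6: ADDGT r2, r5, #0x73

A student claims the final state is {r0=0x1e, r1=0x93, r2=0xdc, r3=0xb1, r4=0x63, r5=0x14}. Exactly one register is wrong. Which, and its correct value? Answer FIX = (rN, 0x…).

FIX = (r2, 0x87)

[0] flags=0010 → (cmp)
[1] flags=0010 EQ?F → skip
[2] flags=0010 VC?T → r2=0x47
[3] flags=0010 HI?T → r5=0x14
[4] flags=0010 → (cmp)
[5] flags=0010 EQ?F → skip
[6] flags=0010 GT?T → r2=0x87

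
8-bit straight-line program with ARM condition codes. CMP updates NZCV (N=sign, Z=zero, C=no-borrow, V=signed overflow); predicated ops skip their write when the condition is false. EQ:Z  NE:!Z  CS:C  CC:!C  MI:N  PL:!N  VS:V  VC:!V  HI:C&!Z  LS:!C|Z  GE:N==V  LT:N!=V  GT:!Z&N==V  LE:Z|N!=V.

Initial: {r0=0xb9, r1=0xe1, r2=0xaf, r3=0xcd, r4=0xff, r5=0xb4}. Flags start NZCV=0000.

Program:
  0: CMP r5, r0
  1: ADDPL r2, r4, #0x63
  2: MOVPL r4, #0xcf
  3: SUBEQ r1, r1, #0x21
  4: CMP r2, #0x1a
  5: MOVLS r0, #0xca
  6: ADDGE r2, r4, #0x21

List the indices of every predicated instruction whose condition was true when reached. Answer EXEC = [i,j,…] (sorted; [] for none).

EXEC = []

[0] flags=1000 → (cmp)
[1] flags=1000 PL?F → skip
[2] flags=1000 PL?F → skip
[3] flags=1000 EQ?F → skip
[4] flags=1010 → (cmp)
[5] flags=1010 LS?F → skip
[6] flags=1010 GE?F → skip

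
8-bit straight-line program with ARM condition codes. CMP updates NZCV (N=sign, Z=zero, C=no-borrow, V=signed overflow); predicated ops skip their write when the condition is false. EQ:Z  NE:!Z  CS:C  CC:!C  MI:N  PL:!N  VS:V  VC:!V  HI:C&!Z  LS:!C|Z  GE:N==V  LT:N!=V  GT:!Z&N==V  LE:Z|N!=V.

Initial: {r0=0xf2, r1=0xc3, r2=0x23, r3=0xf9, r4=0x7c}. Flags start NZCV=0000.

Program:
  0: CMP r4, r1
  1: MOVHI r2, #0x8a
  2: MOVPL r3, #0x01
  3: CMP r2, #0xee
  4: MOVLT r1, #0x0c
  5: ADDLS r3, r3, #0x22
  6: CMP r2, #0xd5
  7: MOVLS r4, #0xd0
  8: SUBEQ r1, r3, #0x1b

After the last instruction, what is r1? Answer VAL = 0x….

VAL = 0xc3

0: ✓ CMP  NZCV=1001
1: · MOVHI
2: · MOVPL
3: ✓ CMP  NZCV=0000
4: · MOVLT
5: ✓ ADDLS  r3←0x1b
6: ✓ CMP  NZCV=0000
7: ✓ MOVLS  r4←0xd0
8: · SUBEQ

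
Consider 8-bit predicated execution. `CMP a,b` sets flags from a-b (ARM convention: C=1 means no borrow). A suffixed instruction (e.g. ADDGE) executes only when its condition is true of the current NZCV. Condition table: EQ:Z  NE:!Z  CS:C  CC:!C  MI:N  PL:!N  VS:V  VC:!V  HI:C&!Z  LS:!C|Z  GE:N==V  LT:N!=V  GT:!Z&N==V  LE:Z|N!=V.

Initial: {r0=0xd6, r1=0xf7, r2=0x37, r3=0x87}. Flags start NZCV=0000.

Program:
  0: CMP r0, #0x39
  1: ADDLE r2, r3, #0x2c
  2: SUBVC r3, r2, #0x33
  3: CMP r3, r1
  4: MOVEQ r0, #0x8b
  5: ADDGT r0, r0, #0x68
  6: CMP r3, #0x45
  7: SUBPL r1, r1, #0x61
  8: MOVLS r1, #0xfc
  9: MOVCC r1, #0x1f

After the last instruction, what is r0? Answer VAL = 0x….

[0] flags=1010 → (cmp)
[1] flags=1010 LE?T → r2=0xb3
[2] flags=1010 VC?T → r3=0x80
[3] flags=1000 → (cmp)
[4] flags=1000 EQ?F → skip
[5] flags=1000 GT?F → skip
[6] flags=0011 → (cmp)
[7] flags=0011 PL?T → r1=0x96
[8] flags=0011 LS?F → skip
[9] flags=0011 CC?F → skip

VAL = 0xd6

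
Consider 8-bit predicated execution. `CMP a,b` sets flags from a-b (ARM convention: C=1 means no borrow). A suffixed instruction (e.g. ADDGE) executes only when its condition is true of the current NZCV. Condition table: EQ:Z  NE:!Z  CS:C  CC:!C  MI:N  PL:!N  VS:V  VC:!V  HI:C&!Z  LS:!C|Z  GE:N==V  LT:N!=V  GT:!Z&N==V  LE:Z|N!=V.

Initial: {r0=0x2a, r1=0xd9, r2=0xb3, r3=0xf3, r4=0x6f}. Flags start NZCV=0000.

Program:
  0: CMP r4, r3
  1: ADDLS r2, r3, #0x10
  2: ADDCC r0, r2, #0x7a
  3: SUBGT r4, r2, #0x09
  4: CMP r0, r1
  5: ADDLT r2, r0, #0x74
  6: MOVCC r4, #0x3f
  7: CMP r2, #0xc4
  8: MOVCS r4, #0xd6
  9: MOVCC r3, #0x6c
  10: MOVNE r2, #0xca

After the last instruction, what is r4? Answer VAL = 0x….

0: ✓ CMP  NZCV=0000
1: ✓ ADDLS  r2←0x03
2: ✓ ADDCC  r0←0x7d
3: ✓ SUBGT  r4←0xfa
4: ✓ CMP  NZCV=1001
5: · ADDLT
6: ✓ MOVCC  r4←0x3f
7: ✓ CMP  NZCV=0000
8: · MOVCS
9: ✓ MOVCC  r3←0x6c
10: ✓ MOVNE  r2←0xca

VAL = 0x3f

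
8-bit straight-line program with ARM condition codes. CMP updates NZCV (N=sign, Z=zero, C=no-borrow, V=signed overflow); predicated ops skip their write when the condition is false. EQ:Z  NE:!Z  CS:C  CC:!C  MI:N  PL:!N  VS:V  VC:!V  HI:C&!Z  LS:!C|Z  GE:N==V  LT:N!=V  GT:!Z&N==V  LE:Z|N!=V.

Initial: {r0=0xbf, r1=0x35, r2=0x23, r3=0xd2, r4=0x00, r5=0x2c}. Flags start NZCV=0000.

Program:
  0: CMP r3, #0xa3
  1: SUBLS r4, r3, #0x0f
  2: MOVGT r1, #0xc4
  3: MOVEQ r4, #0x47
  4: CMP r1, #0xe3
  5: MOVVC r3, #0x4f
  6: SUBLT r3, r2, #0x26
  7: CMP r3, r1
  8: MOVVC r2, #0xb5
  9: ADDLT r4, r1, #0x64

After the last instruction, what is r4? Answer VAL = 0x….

[0] flags=0010 → (cmp)
[1] flags=0010 LS?F → skip
[2] flags=0010 GT?T → r1=0xc4
[3] flags=0010 EQ?F → skip
[4] flags=1000 → (cmp)
[5] flags=1000 VC?T → r3=0x4f
[6] flags=1000 LT?T → r3=0xfd
[7] flags=0010 → (cmp)
[8] flags=0010 VC?T → r2=0xb5
[9] flags=0010 LT?F → skip

VAL = 0x00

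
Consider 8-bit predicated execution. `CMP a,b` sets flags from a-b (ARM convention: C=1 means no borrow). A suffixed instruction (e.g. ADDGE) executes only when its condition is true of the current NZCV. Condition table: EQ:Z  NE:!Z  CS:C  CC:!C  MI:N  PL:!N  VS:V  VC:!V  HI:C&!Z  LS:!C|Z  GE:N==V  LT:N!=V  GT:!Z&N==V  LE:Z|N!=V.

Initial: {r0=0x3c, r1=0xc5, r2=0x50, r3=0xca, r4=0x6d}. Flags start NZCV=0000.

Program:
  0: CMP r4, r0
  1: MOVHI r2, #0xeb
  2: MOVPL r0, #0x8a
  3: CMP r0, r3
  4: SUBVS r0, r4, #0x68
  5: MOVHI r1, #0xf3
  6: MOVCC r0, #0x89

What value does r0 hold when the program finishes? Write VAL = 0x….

0: ✓ CMP  NZCV=0010
1: ✓ MOVHI  r2←0xeb
2: ✓ MOVPL  r0←0x8a
3: ✓ CMP  NZCV=1000
4: · SUBVS
5: · MOVHI
6: ✓ MOVCC  r0←0x89

VAL = 0x89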